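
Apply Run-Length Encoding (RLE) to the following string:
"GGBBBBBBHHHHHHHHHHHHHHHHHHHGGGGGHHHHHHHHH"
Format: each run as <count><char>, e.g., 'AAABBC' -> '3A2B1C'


Scanning runs left to right:
  i=0: run of 'G' x 2 -> '2G'
  i=2: run of 'B' x 6 -> '6B'
  i=8: run of 'H' x 19 -> '19H'
  i=27: run of 'G' x 5 -> '5G'
  i=32: run of 'H' x 9 -> '9H'

RLE = 2G6B19H5G9H


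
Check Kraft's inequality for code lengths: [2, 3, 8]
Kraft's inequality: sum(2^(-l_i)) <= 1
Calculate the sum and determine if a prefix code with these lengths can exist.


Sum = 2^(-2) + 2^(-3) + 2^(-8)
    = 0.25 + 0.125 + 0.00390625
    = 97/256 = 0.37890625
Since 0.37890625 <= 1, Kraft's inequality IS satisfied.
A prefix code with these lengths CAN exist.

Kraft sum = 0.37890625. Satisfied.


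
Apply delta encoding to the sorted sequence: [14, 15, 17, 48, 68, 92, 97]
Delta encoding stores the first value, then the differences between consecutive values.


First value: 14
Deltas:
  15 - 14 = 1
  17 - 15 = 2
  48 - 17 = 31
  68 - 48 = 20
  92 - 68 = 24
  97 - 92 = 5


Delta encoded: [14, 1, 2, 31, 20, 24, 5]


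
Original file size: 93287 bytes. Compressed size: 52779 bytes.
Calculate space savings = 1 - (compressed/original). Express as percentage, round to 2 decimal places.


ratio = compressed/original = 52779/93287 = 0.56577
savings = 1 - ratio = 1 - 0.56577 = 0.43423
as a percentage: 0.43423 * 100 = 43.42%

Space savings = 1 - 52779/93287 = 43.42%


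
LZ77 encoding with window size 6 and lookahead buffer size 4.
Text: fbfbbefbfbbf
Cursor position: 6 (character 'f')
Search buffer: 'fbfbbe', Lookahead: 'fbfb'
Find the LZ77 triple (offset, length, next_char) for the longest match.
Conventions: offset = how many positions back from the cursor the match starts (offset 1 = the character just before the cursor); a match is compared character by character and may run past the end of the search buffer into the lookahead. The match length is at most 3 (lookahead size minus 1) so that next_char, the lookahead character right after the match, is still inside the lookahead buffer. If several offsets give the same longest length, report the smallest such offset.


Try each offset into the search buffer:
  offset=1 (pos 5, char 'e'): match length 0
  offset=2 (pos 4, char 'b'): match length 0
  offset=3 (pos 3, char 'b'): match length 0
  offset=4 (pos 2, char 'f'): match length 2
  offset=5 (pos 1, char 'b'): match length 0
  offset=6 (pos 0, char 'f'): match length 3
Longest match has length 3 at offset 6.
next_char = character at position 6 + 3 = 9 -> 'b'

Best match: offset=6, length=3 (matching 'fbf' starting at position 0)
LZ77 triple: (6, 3, 'b')


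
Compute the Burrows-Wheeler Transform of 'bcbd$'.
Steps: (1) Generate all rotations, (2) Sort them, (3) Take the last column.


Rotations (sorted):
  0: $bcbd -> last char: d
  1: bcbd$ -> last char: $
  2: bd$bc -> last char: c
  3: cbd$b -> last char: b
  4: d$bcb -> last char: b


BWT = d$cbb


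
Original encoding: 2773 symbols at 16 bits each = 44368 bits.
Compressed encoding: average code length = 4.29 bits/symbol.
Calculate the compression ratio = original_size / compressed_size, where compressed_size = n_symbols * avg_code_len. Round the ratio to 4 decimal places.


original_size = n_symbols * orig_bits = 2773 * 16 = 44368 bits
compressed_size = n_symbols * avg_code_len = 2773 * 4.29 = 11896.17 bits
ratio = original_size / compressed_size = 44368 / 11896.17 = 3.7296

Compression ratio = 3.7296


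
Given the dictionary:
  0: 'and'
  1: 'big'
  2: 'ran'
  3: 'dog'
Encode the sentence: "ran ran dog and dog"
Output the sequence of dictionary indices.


Look up each word in the dictionary:
  'ran' -> 2
  'ran' -> 2
  'dog' -> 3
  'and' -> 0
  'dog' -> 3

Encoded: [2, 2, 3, 0, 3]


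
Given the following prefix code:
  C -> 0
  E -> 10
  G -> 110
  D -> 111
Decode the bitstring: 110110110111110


Decoding step by step:
Bits 110 -> G
Bits 110 -> G
Bits 110 -> G
Bits 111 -> D
Bits 110 -> G


Decoded message: GGGDG


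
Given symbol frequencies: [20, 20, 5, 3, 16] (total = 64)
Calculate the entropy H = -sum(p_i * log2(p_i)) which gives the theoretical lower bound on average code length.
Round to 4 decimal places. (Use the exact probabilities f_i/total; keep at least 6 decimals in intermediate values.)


Per-symbol terms -p_i * log2(p_i) with p_i = f_i/64:
  p = 20/64 = 0.312500: log2(p) = -1.678072, -p*log2(p) = 0.524397
  p = 20/64 = 0.312500: log2(p) = -1.678072, -p*log2(p) = 0.524397
  p = 5/64 = 0.078125: log2(p) = -3.678072, -p*log2(p) = 0.287349
  p = 3/64 = 0.046875: log2(p) = -4.415037, -p*log2(p) = 0.206955
  p = 16/64 = 0.250000: log2(p) = -2.000000, -p*log2(p) = 0.500000
H = 0.524397 + 0.524397 + 0.287349 + 0.206955 + 0.500000 = 2.043098

H = 2.0431 bits/symbol


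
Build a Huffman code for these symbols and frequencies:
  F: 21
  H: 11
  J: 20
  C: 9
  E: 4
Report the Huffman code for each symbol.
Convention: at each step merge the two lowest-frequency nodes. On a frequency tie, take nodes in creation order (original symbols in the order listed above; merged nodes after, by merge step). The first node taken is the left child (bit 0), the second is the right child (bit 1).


Huffman tree construction:
Step 1: Merge E(4) + C(9) = 13
Step 2: Merge H(11) + (E+C)(13) = 24
Step 3: Merge J(20) + F(21) = 41
Step 4: Merge (H+(E+C))(24) + (J+F)(41) = 65
Read each symbol's code off the tree from the root (left child = 0, right child = 1).

Codes:
  F: 11 (length 2)
  H: 00 (length 2)
  J: 10 (length 2)
  C: 011 (length 3)
  E: 010 (length 3)
Average code length: 143/65 = 2.2000 bits/symbol


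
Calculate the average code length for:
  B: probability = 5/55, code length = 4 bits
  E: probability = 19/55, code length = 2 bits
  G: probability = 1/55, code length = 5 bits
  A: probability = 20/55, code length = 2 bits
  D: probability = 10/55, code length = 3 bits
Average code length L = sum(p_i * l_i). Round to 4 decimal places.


Weighted contributions p_i * l_i:
  B: (5/55) * 4 = 20/55
  E: (19/55) * 2 = 38/55
  G: (1/55) * 5 = 5/55
  A: (20/55) * 2 = 40/55
  D: (10/55) * 3 = 30/55
Sum = (20 + 38 + 5 + 40 + 30)/55 = 133/55

L = 133/55 = 2.4182 bits/symbol


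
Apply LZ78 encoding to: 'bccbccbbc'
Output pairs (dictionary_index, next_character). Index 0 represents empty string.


LZ78 encoding steps:
Dictionary: {0: ''}
Step 1: w='' (idx 0), next='b' -> output (0, 'b'), add 'b' as idx 1
Step 2: w='' (idx 0), next='c' -> output (0, 'c'), add 'c' as idx 2
Step 3: w='c' (idx 2), next='b' -> output (2, 'b'), add 'cb' as idx 3
Step 4: w='c' (idx 2), next='c' -> output (2, 'c'), add 'cc' as idx 4
Step 5: w='b' (idx 1), next='b' -> output (1, 'b'), add 'bb' as idx 5
Step 6: w='c' (idx 2), end of input -> output (2, '')


Encoded: [(0, 'b'), (0, 'c'), (2, 'b'), (2, 'c'), (1, 'b'), (2, '')]


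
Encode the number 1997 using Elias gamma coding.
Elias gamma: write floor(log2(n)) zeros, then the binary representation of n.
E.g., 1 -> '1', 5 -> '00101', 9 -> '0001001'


num_bits = floor(log2(1997)) + 1 = 11
leading_zeros = num_bits - 1 = 10
binary(1997) = 11111001101

Elias gamma(1997) = '0000000000' + '11111001101' = 000000000011111001101 (21 bits)


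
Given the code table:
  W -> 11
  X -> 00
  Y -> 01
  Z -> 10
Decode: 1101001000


Decoding:
11 -> W
01 -> Y
00 -> X
10 -> Z
00 -> X


Result: WYXZX


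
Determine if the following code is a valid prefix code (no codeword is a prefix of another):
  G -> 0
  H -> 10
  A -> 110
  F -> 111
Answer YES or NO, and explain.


Checking each pair (does one codeword prefix another?):
  G='0' vs H='10': no prefix
  G='0' vs A='110': no prefix
  G='0' vs F='111': no prefix
  H='10' vs G='0': no prefix
  H='10' vs A='110': no prefix
  H='10' vs F='111': no prefix
  A='110' vs G='0': no prefix
  A='110' vs H='10': no prefix
  A='110' vs F='111': no prefix
  F='111' vs G='0': no prefix
  F='111' vs H='10': no prefix
  F='111' vs A='110': no prefix
No violation found over all pairs.

YES -- this is a valid prefix code. No codeword is a prefix of any other codeword.


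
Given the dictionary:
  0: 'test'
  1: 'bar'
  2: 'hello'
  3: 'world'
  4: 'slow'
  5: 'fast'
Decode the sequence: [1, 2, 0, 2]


Look up each index in the dictionary:
  1 -> 'bar'
  2 -> 'hello'
  0 -> 'test'
  2 -> 'hello'

Decoded: "bar hello test hello"


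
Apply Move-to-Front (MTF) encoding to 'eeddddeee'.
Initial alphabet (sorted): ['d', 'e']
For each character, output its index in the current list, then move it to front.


MTF encoding:
'e': index 1 in ['d', 'e'] -> ['e', 'd']
'e': index 0 in ['e', 'd'] -> ['e', 'd']
'd': index 1 in ['e', 'd'] -> ['d', 'e']
'd': index 0 in ['d', 'e'] -> ['d', 'e']
'd': index 0 in ['d', 'e'] -> ['d', 'e']
'd': index 0 in ['d', 'e'] -> ['d', 'e']
'e': index 1 in ['d', 'e'] -> ['e', 'd']
'e': index 0 in ['e', 'd'] -> ['e', 'd']
'e': index 0 in ['e', 'd'] -> ['e', 'd']


Output: [1, 0, 1, 0, 0, 0, 1, 0, 0]


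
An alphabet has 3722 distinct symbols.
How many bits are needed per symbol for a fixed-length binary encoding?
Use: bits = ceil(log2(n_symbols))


log2(3722) = 11.8619
Bracket: 2^11 = 2048 < 3722 <= 2^12 = 4096
So ceil(log2(3722)) = 12

bits = ceil(log2(3722)) = ceil(11.8619) = 12 bits


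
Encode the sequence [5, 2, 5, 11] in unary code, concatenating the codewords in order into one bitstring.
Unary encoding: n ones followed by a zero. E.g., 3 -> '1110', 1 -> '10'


Encode each number as n ones followed by a terminating 0:
  5 -> 111110 (6 bits)
  2 -> 110 (3 bits)
  5 -> 111110 (6 bits)
  11 -> 111111111110 (12 bits)
Total length = 6 + 3 + 6 + 12 = 27 bits.

Unary([5, 2, 5, 11]) = 111110110111110111111111110 (27 bits)


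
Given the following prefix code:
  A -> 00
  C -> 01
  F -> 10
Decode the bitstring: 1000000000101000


Decoding step by step:
Bits 10 -> F
Bits 00 -> A
Bits 00 -> A
Bits 00 -> A
Bits 00 -> A
Bits 10 -> F
Bits 10 -> F
Bits 00 -> A


Decoded message: FAAAAFFA


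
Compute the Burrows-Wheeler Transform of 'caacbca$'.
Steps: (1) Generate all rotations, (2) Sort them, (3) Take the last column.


Rotations (sorted):
  0: $caacbca -> last char: a
  1: a$caacbc -> last char: c
  2: aacbca$c -> last char: c
  3: acbca$ca -> last char: a
  4: bca$caac -> last char: c
  5: ca$caacb -> last char: b
  6: caacbca$ -> last char: $
  7: cbca$caa -> last char: a


BWT = accacb$a


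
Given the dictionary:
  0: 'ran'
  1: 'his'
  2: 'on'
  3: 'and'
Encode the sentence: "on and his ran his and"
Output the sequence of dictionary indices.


Look up each word in the dictionary:
  'on' -> 2
  'and' -> 3
  'his' -> 1
  'ran' -> 0
  'his' -> 1
  'and' -> 3

Encoded: [2, 3, 1, 0, 1, 3]


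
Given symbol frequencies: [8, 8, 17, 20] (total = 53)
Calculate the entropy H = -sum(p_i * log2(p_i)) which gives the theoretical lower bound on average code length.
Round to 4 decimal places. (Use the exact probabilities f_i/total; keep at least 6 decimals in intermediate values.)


Per-symbol terms -p_i * log2(p_i) with p_i = f_i/53:
  p = 8/53 = 0.150943: log2(p) = -2.727920, -p*log2(p) = 0.411762
  p = 8/53 = 0.150943: log2(p) = -2.727920, -p*log2(p) = 0.411762
  p = 17/53 = 0.320755: log2(p) = -1.640458, -p*log2(p) = 0.526185
  p = 20/53 = 0.377358: log2(p) = -1.405992, -p*log2(p) = 0.530563
H = 0.411762 + 0.411762 + 0.526185 + 0.530563 = 1.880272

H = 1.8803 bits/symbol


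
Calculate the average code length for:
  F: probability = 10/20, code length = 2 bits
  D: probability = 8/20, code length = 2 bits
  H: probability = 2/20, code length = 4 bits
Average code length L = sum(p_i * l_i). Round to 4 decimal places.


Weighted contributions p_i * l_i:
  F: (10/20) * 2 = 20/20
  D: (8/20) * 2 = 16/20
  H: (2/20) * 4 = 8/20
Sum = (20 + 16 + 8)/20 = 44/20

L = 44/20 = 2.2000 bits/symbol


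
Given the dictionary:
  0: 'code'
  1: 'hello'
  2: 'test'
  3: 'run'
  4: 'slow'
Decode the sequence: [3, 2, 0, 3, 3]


Look up each index in the dictionary:
  3 -> 'run'
  2 -> 'test'
  0 -> 'code'
  3 -> 'run'
  3 -> 'run'

Decoded: "run test code run run"


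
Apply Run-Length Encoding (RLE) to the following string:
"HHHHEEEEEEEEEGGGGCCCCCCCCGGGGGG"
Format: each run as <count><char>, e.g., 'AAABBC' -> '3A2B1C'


Scanning runs left to right:
  i=0: run of 'H' x 4 -> '4H'
  i=4: run of 'E' x 9 -> '9E'
  i=13: run of 'G' x 4 -> '4G'
  i=17: run of 'C' x 8 -> '8C'
  i=25: run of 'G' x 6 -> '6G'

RLE = 4H9E4G8C6G


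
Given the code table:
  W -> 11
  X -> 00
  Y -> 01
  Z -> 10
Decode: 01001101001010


Decoding:
01 -> Y
00 -> X
11 -> W
01 -> Y
00 -> X
10 -> Z
10 -> Z


Result: YXWYXZZ


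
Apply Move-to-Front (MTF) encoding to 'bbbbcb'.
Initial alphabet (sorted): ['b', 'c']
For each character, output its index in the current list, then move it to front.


MTF encoding:
'b': index 0 in ['b', 'c'] -> ['b', 'c']
'b': index 0 in ['b', 'c'] -> ['b', 'c']
'b': index 0 in ['b', 'c'] -> ['b', 'c']
'b': index 0 in ['b', 'c'] -> ['b', 'c']
'c': index 1 in ['b', 'c'] -> ['c', 'b']
'b': index 1 in ['c', 'b'] -> ['b', 'c']


Output: [0, 0, 0, 0, 1, 1]


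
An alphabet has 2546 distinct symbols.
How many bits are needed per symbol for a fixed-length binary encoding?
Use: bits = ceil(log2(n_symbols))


log2(2546) = 11.314
Bracket: 2^11 = 2048 < 2546 <= 2^12 = 4096
So ceil(log2(2546)) = 12

bits = ceil(log2(2546)) = ceil(11.314) = 12 bits


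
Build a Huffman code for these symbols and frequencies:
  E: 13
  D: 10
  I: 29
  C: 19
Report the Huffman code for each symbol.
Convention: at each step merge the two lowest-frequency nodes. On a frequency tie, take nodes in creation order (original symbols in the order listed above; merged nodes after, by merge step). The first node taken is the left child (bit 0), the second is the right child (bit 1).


Huffman tree construction:
Step 1: Merge D(10) + E(13) = 23
Step 2: Merge C(19) + (D+E)(23) = 42
Step 3: Merge I(29) + (C+(D+E))(42) = 71
Read each symbol's code off the tree from the root (left child = 0, right child = 1).

Codes:
  E: 111 (length 3)
  D: 110 (length 3)
  I: 0 (length 1)
  C: 10 (length 2)
Average code length: 136/71 = 1.9155 bits/symbol


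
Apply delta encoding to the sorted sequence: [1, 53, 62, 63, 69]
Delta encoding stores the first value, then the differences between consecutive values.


First value: 1
Deltas:
  53 - 1 = 52
  62 - 53 = 9
  63 - 62 = 1
  69 - 63 = 6


Delta encoded: [1, 52, 9, 1, 6]


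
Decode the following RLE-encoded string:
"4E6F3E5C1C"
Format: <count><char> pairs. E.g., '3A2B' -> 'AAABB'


Expanding each <count><char> pair:
  4E -> 'EEEE'
  6F -> 'FFFFFF'
  3E -> 'EEE'
  5C -> 'CCCCC'
  1C -> 'C'

Decoded = EEEEFFFFFFEEECCCCCC


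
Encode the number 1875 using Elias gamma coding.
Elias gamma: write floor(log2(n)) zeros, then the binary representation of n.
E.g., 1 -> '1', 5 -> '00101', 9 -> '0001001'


num_bits = floor(log2(1875)) + 1 = 11
leading_zeros = num_bits - 1 = 10
binary(1875) = 11101010011

Elias gamma(1875) = '0000000000' + '11101010011' = 000000000011101010011 (21 bits)


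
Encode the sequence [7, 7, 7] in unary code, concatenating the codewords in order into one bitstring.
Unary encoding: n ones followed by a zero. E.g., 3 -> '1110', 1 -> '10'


Encode each number as n ones followed by a terminating 0:
  7 -> 11111110 (8 bits)
  7 -> 11111110 (8 bits)
  7 -> 11111110 (8 bits)
Total length = 8 + 8 + 8 = 24 bits.

Unary([7, 7, 7]) = 111111101111111011111110 (24 bits)


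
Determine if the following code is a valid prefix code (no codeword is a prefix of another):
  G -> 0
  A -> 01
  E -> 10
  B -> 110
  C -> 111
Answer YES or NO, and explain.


Checking each pair (does one codeword prefix another?):
  G='0' vs A='01': prefix -- VIOLATION

NO -- this is NOT a valid prefix code. G (0) is a prefix of A (01).


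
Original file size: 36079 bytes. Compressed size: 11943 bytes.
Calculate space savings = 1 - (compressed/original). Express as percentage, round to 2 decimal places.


ratio = compressed/original = 11943/36079 = 0.331024
savings = 1 - ratio = 1 - 0.331024 = 0.668976
as a percentage: 0.668976 * 100 = 66.9%

Space savings = 1 - 11943/36079 = 66.9%


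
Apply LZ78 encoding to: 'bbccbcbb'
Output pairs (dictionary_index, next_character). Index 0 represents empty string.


LZ78 encoding steps:
Dictionary: {0: ''}
Step 1: w='' (idx 0), next='b' -> output (0, 'b'), add 'b' as idx 1
Step 2: w='b' (idx 1), next='c' -> output (1, 'c'), add 'bc' as idx 2
Step 3: w='' (idx 0), next='c' -> output (0, 'c'), add 'c' as idx 3
Step 4: w='bc' (idx 2), next='b' -> output (2, 'b'), add 'bcb' as idx 4
Step 5: w='b' (idx 1), end of input -> output (1, '')


Encoded: [(0, 'b'), (1, 'c'), (0, 'c'), (2, 'b'), (1, '')]


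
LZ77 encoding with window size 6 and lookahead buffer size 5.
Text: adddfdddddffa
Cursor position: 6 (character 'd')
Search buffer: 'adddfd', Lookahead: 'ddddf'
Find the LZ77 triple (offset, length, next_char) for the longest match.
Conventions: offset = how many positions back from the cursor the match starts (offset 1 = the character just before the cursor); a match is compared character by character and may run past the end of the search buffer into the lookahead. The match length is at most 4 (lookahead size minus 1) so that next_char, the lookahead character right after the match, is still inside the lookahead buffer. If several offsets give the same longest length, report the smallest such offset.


Try each offset into the search buffer:
  offset=1 (pos 5, char 'd'): match length 4
  offset=2 (pos 4, char 'f'): match length 0
  offset=3 (pos 3, char 'd'): match length 1
  offset=4 (pos 2, char 'd'): match length 2
  offset=5 (pos 1, char 'd'): match length 3
  offset=6 (pos 0, char 'a'): match length 0
Longest match has length 4 at offset 1.
next_char = character at position 6 + 4 = 10 -> 'f'

Best match: offset=1, length=4 (matching 'dddd' starting at position 5)
LZ77 triple: (1, 4, 'f')


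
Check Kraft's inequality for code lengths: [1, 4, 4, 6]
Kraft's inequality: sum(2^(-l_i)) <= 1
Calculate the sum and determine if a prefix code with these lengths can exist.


Sum = 2^(-1) + 2^(-4) + 2^(-4) + 2^(-6)
    = 0.5 + 0.0625 + 0.0625 + 0.015625
    = 41/64 = 0.640625
Since 0.640625 <= 1, Kraft's inequality IS satisfied.
A prefix code with these lengths CAN exist.

Kraft sum = 0.640625. Satisfied.


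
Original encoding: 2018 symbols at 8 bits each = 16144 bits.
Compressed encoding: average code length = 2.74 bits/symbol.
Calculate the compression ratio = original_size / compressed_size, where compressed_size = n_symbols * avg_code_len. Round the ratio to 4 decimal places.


original_size = n_symbols * orig_bits = 2018 * 8 = 16144 bits
compressed_size = n_symbols * avg_code_len = 2018 * 2.74 = 5529.32 bits
ratio = original_size / compressed_size = 16144 / 5529.32 = 2.9197

Compression ratio = 2.9197


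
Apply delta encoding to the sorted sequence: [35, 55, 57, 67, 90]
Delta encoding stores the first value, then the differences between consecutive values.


First value: 35
Deltas:
  55 - 35 = 20
  57 - 55 = 2
  67 - 57 = 10
  90 - 67 = 23


Delta encoded: [35, 20, 2, 10, 23]


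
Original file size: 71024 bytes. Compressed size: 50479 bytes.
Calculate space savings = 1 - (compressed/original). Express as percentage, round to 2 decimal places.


ratio = compressed/original = 50479/71024 = 0.710732
savings = 1 - ratio = 1 - 0.710732 = 0.289268
as a percentage: 0.289268 * 100 = 28.93%

Space savings = 1 - 50479/71024 = 28.93%


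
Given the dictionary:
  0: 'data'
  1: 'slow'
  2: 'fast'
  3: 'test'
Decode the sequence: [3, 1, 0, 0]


Look up each index in the dictionary:
  3 -> 'test'
  1 -> 'slow'
  0 -> 'data'
  0 -> 'data'

Decoded: "test slow data data"


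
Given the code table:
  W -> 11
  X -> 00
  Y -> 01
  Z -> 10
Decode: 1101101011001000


Decoding:
11 -> W
01 -> Y
10 -> Z
10 -> Z
11 -> W
00 -> X
10 -> Z
00 -> X


Result: WYZZWXZX


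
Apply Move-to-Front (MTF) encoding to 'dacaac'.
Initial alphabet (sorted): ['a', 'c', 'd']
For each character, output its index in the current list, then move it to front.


MTF encoding:
'd': index 2 in ['a', 'c', 'd'] -> ['d', 'a', 'c']
'a': index 1 in ['d', 'a', 'c'] -> ['a', 'd', 'c']
'c': index 2 in ['a', 'd', 'c'] -> ['c', 'a', 'd']
'a': index 1 in ['c', 'a', 'd'] -> ['a', 'c', 'd']
'a': index 0 in ['a', 'c', 'd'] -> ['a', 'c', 'd']
'c': index 1 in ['a', 'c', 'd'] -> ['c', 'a', 'd']


Output: [2, 1, 2, 1, 0, 1]


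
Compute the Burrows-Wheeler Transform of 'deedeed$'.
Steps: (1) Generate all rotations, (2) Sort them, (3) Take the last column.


Rotations (sorted):
  0: $deedeed -> last char: d
  1: d$deedee -> last char: e
  2: deed$dee -> last char: e
  3: deedeed$ -> last char: $
  4: ed$deede -> last char: e
  5: edeed$de -> last char: e
  6: eed$deed -> last char: d
  7: eedeed$d -> last char: d


BWT = dee$eedd


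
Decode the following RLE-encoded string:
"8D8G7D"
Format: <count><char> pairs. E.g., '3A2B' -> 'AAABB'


Expanding each <count><char> pair:
  8D -> 'DDDDDDDD'
  8G -> 'GGGGGGGG'
  7D -> 'DDDDDDD'

Decoded = DDDDDDDDGGGGGGGGDDDDDDD


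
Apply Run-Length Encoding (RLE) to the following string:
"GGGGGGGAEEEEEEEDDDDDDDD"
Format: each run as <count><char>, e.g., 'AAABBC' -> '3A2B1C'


Scanning runs left to right:
  i=0: run of 'G' x 7 -> '7G'
  i=7: run of 'A' x 1 -> '1A'
  i=8: run of 'E' x 7 -> '7E'
  i=15: run of 'D' x 8 -> '8D'

RLE = 7G1A7E8D


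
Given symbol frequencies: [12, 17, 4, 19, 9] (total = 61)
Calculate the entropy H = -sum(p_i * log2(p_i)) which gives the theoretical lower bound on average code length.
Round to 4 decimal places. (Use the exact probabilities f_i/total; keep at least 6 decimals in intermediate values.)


Per-symbol terms -p_i * log2(p_i) with p_i = f_i/61:
  p = 12/61 = 0.196721: log2(p) = -2.345775, -p*log2(p) = 0.461464
  p = 17/61 = 0.278689: log2(p) = -1.843274, -p*log2(p) = 0.513699
  p = 4/61 = 0.065574: log2(p) = -3.930737, -p*log2(p) = 0.257753
  p = 19/61 = 0.311475: log2(p) = -1.682810, -p*log2(p) = 0.524154
  p = 9/61 = 0.147541: log2(p) = -2.760812, -p*log2(p) = 0.407333
H = 0.461464 + 0.513699 + 0.257753 + 0.524154 + 0.407333 = 2.164403

H = 2.1644 bits/symbol


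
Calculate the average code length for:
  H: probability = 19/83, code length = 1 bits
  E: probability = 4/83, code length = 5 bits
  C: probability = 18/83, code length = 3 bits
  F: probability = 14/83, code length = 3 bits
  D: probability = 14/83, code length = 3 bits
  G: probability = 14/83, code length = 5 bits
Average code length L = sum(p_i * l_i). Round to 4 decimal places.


Weighted contributions p_i * l_i:
  H: (19/83) * 1 = 19/83
  E: (4/83) * 5 = 20/83
  C: (18/83) * 3 = 54/83
  F: (14/83) * 3 = 42/83
  D: (14/83) * 3 = 42/83
  G: (14/83) * 5 = 70/83
Sum = (19 + 20 + 54 + 42 + 42 + 70)/83 = 247/83

L = 247/83 = 2.9759 bits/symbol


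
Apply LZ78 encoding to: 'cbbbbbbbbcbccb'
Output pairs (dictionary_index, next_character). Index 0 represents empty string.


LZ78 encoding steps:
Dictionary: {0: ''}
Step 1: w='' (idx 0), next='c' -> output (0, 'c'), add 'c' as idx 1
Step 2: w='' (idx 0), next='b' -> output (0, 'b'), add 'b' as idx 2
Step 3: w='b' (idx 2), next='b' -> output (2, 'b'), add 'bb' as idx 3
Step 4: w='bb' (idx 3), next='b' -> output (3, 'b'), add 'bbb' as idx 4
Step 5: w='bb' (idx 3), next='c' -> output (3, 'c'), add 'bbc' as idx 5
Step 6: w='b' (idx 2), next='c' -> output (2, 'c'), add 'bc' as idx 6
Step 7: w='c' (idx 1), next='b' -> output (1, 'b'), add 'cb' as idx 7


Encoded: [(0, 'c'), (0, 'b'), (2, 'b'), (3, 'b'), (3, 'c'), (2, 'c'), (1, 'b')]


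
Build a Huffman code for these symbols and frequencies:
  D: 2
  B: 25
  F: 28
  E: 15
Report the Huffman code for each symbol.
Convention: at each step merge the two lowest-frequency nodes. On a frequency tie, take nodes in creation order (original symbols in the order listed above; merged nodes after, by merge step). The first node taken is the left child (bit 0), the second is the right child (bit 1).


Huffman tree construction:
Step 1: Merge D(2) + E(15) = 17
Step 2: Merge (D+E)(17) + B(25) = 42
Step 3: Merge F(28) + ((D+E)+B)(42) = 70
Read each symbol's code off the tree from the root (left child = 0, right child = 1).

Codes:
  D: 100 (length 3)
  B: 11 (length 2)
  F: 0 (length 1)
  E: 101 (length 3)
Average code length: 129/70 = 1.8429 bits/symbol


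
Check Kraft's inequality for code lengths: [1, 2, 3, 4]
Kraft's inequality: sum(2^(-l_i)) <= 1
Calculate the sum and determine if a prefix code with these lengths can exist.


Sum = 2^(-1) + 2^(-2) + 2^(-3) + 2^(-4)
    = 0.5 + 0.25 + 0.125 + 0.0625
    = 15/16 = 0.9375
Since 0.9375 <= 1, Kraft's inequality IS satisfied.
A prefix code with these lengths CAN exist.

Kraft sum = 0.9375. Satisfied.


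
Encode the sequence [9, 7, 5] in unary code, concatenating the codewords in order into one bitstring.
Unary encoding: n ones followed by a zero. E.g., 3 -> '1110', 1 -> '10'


Encode each number as n ones followed by a terminating 0:
  9 -> 1111111110 (10 bits)
  7 -> 11111110 (8 bits)
  5 -> 111110 (6 bits)
Total length = 10 + 8 + 6 = 24 bits.

Unary([9, 7, 5]) = 111111111011111110111110 (24 bits)


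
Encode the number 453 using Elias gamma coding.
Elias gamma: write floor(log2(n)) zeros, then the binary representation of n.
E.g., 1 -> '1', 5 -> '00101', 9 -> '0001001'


num_bits = floor(log2(453)) + 1 = 9
leading_zeros = num_bits - 1 = 8
binary(453) = 111000101

Elias gamma(453) = '00000000' + '111000101' = 00000000111000101 (17 bits)


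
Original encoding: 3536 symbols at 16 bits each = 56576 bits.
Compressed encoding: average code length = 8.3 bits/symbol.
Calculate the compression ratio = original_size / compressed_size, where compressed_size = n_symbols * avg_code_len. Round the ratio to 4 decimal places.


original_size = n_symbols * orig_bits = 3536 * 16 = 56576 bits
compressed_size = n_symbols * avg_code_len = 3536 * 8.3 = 29348.8 bits
ratio = original_size / compressed_size = 56576 / 29348.8 = 1.9277

Compression ratio = 1.9277


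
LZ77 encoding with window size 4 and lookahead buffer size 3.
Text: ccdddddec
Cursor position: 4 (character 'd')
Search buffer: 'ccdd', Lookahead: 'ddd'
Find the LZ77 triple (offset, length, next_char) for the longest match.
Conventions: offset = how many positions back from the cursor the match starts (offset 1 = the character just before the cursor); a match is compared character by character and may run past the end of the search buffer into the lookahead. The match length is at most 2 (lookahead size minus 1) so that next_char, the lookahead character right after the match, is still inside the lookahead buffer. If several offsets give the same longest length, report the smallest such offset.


Try each offset into the search buffer:
  offset=1 (pos 3, char 'd'): match length 2
  offset=2 (pos 2, char 'd'): match length 2
  offset=3 (pos 1, char 'c'): match length 0
  offset=4 (pos 0, char 'c'): match length 0
Longest match has length 2, found at offsets 1, 2; take the smallest, offset 1.
next_char = character at position 4 + 2 = 6 -> 'd'

Best match: offset=1, length=2 (matching 'dd' starting at position 3)
LZ77 triple: (1, 2, 'd')


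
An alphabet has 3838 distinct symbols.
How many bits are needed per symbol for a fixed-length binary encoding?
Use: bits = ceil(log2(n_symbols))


log2(3838) = 11.9061
Bracket: 2^11 = 2048 < 3838 <= 2^12 = 4096
So ceil(log2(3838)) = 12

bits = ceil(log2(3838)) = ceil(11.9061) = 12 bits


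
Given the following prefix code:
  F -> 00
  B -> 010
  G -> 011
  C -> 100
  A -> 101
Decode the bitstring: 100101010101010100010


Decoding step by step:
Bits 100 -> C
Bits 101 -> A
Bits 010 -> B
Bits 101 -> A
Bits 010 -> B
Bits 100 -> C
Bits 010 -> B


Decoded message: CABABCB


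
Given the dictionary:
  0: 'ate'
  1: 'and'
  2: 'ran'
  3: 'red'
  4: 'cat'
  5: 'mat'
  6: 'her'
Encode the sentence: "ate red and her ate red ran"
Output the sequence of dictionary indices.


Look up each word in the dictionary:
  'ate' -> 0
  'red' -> 3
  'and' -> 1
  'her' -> 6
  'ate' -> 0
  'red' -> 3
  'ran' -> 2

Encoded: [0, 3, 1, 6, 0, 3, 2]


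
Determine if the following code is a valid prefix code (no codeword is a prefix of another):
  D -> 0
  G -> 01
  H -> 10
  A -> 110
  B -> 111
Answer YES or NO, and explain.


Checking each pair (does one codeword prefix another?):
  D='0' vs G='01': prefix -- VIOLATION

NO -- this is NOT a valid prefix code. D (0) is a prefix of G (01).


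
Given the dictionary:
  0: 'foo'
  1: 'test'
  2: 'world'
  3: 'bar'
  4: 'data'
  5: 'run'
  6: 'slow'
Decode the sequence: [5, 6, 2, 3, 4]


Look up each index in the dictionary:
  5 -> 'run'
  6 -> 'slow'
  2 -> 'world'
  3 -> 'bar'
  4 -> 'data'

Decoded: "run slow world bar data"


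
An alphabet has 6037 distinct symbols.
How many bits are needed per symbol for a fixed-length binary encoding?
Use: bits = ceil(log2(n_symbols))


log2(6037) = 12.5596
Bracket: 2^12 = 4096 < 6037 <= 2^13 = 8192
So ceil(log2(6037)) = 13

bits = ceil(log2(6037)) = ceil(12.5596) = 13 bits


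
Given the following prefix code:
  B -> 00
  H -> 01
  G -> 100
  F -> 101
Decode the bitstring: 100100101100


Decoding step by step:
Bits 100 -> G
Bits 100 -> G
Bits 101 -> F
Bits 100 -> G


Decoded message: GGFG


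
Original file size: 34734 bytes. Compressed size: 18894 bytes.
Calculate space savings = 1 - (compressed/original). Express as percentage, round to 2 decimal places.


ratio = compressed/original = 18894/34734 = 0.543963
savings = 1 - ratio = 1 - 0.543963 = 0.456037
as a percentage: 0.456037 * 100 = 45.6%

Space savings = 1 - 18894/34734 = 45.6%


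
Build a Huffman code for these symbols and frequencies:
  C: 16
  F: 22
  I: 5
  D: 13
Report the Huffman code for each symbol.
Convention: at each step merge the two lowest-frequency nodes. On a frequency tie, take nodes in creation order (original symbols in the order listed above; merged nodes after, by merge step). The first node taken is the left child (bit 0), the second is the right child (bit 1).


Huffman tree construction:
Step 1: Merge I(5) + D(13) = 18
Step 2: Merge C(16) + (I+D)(18) = 34
Step 3: Merge F(22) + (C+(I+D))(34) = 56
Read each symbol's code off the tree from the root (left child = 0, right child = 1).

Codes:
  C: 10 (length 2)
  F: 0 (length 1)
  I: 110 (length 3)
  D: 111 (length 3)
Average code length: 108/56 = 1.9286 bits/symbol


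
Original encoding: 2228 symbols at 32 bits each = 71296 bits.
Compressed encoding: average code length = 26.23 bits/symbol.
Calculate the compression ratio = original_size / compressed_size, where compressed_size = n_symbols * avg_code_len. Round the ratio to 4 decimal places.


original_size = n_symbols * orig_bits = 2228 * 32 = 71296 bits
compressed_size = n_symbols * avg_code_len = 2228 * 26.23 = 58440.44 bits
ratio = original_size / compressed_size = 71296 / 58440.44 = 1.22

Compression ratio = 1.22


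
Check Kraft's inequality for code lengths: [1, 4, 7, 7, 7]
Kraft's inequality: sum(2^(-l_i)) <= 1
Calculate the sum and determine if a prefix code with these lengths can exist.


Sum = 2^(-1) + 2^(-4) + 2^(-7) + 2^(-7) + 2^(-7)
    = 0.5 + 0.0625 + 0.0078125 + 0.0078125 + 0.0078125
    = 75/128 = 0.5859375
Since 0.5859375 <= 1, Kraft's inequality IS satisfied.
A prefix code with these lengths CAN exist.

Kraft sum = 0.5859375. Satisfied.


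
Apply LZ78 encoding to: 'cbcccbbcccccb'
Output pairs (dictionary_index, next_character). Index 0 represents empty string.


LZ78 encoding steps:
Dictionary: {0: ''}
Step 1: w='' (idx 0), next='c' -> output (0, 'c'), add 'c' as idx 1
Step 2: w='' (idx 0), next='b' -> output (0, 'b'), add 'b' as idx 2
Step 3: w='c' (idx 1), next='c' -> output (1, 'c'), add 'cc' as idx 3
Step 4: w='c' (idx 1), next='b' -> output (1, 'b'), add 'cb' as idx 4
Step 5: w='b' (idx 2), next='c' -> output (2, 'c'), add 'bc' as idx 5
Step 6: w='cc' (idx 3), next='c' -> output (3, 'c'), add 'ccc' as idx 6
Step 7: w='cb' (idx 4), end of input -> output (4, '')


Encoded: [(0, 'c'), (0, 'b'), (1, 'c'), (1, 'b'), (2, 'c'), (3, 'c'), (4, '')]


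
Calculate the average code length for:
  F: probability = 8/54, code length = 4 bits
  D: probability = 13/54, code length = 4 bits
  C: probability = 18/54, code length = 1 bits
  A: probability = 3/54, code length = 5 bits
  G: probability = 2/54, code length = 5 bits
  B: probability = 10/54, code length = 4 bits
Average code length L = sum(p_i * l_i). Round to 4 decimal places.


Weighted contributions p_i * l_i:
  F: (8/54) * 4 = 32/54
  D: (13/54) * 4 = 52/54
  C: (18/54) * 1 = 18/54
  A: (3/54) * 5 = 15/54
  G: (2/54) * 5 = 10/54
  B: (10/54) * 4 = 40/54
Sum = (32 + 52 + 18 + 15 + 10 + 40)/54 = 167/54

L = 167/54 = 3.0926 bits/symbol


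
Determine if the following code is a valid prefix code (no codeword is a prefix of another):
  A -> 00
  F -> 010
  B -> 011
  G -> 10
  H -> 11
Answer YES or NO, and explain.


Checking each pair (does one codeword prefix another?):
  A='00' vs F='010': no prefix
  A='00' vs B='011': no prefix
  A='00' vs G='10': no prefix
  A='00' vs H='11': no prefix
  F='010' vs A='00': no prefix
  F='010' vs B='011': no prefix
  F='010' vs G='10': no prefix
  F='010' vs H='11': no prefix
  B='011' vs A='00': no prefix
  B='011' vs F='010': no prefix
  B='011' vs G='10': no prefix
  B='011' vs H='11': no prefix
  G='10' vs A='00': no prefix
  G='10' vs F='010': no prefix
  G='10' vs B='011': no prefix
  G='10' vs H='11': no prefix
  H='11' vs A='00': no prefix
  H='11' vs F='010': no prefix
  H='11' vs B='011': no prefix
  H='11' vs G='10': no prefix
No violation found over all pairs.

YES -- this is a valid prefix code. No codeword is a prefix of any other codeword.


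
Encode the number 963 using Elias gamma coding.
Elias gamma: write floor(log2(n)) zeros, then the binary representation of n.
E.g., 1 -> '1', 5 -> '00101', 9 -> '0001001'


num_bits = floor(log2(963)) + 1 = 10
leading_zeros = num_bits - 1 = 9
binary(963) = 1111000011

Elias gamma(963) = '000000000' + '1111000011' = 0000000001111000011 (19 bits)


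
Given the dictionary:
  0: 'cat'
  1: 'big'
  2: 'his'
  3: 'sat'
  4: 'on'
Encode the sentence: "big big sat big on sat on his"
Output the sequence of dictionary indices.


Look up each word in the dictionary:
  'big' -> 1
  'big' -> 1
  'sat' -> 3
  'big' -> 1
  'on' -> 4
  'sat' -> 3
  'on' -> 4
  'his' -> 2

Encoded: [1, 1, 3, 1, 4, 3, 4, 2]


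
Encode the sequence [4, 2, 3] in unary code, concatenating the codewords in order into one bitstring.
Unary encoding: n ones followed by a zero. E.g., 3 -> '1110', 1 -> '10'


Encode each number as n ones followed by a terminating 0:
  4 -> 11110 (5 bits)
  2 -> 110 (3 bits)
  3 -> 1110 (4 bits)
Total length = 5 + 3 + 4 = 12 bits.

Unary([4, 2, 3]) = 111101101110 (12 bits)


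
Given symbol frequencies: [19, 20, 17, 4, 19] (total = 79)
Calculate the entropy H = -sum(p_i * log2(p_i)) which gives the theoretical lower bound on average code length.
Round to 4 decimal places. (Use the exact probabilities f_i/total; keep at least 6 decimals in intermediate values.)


Per-symbol terms -p_i * log2(p_i) with p_i = f_i/79:
  p = 19/79 = 0.240506: log2(p) = -2.055853, -p*log2(p) = 0.494446
  p = 20/79 = 0.253165: log2(p) = -1.981853, -p*log2(p) = 0.501735
  p = 17/79 = 0.215190: log2(p) = -2.216318, -p*log2(p) = 0.476929
  p = 4/79 = 0.050633: log2(p) = -4.303781, -p*log2(p) = 0.217913
  p = 19/79 = 0.240506: log2(p) = -2.055853, -p*log2(p) = 0.494446
H = 0.494446 + 0.501735 + 0.476929 + 0.217913 + 0.494446 = 2.185469

H = 2.1855 bits/symbol


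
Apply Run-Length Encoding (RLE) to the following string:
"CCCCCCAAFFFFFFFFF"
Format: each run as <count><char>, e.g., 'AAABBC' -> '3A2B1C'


Scanning runs left to right:
  i=0: run of 'C' x 6 -> '6C'
  i=6: run of 'A' x 2 -> '2A'
  i=8: run of 'F' x 9 -> '9F'

RLE = 6C2A9F


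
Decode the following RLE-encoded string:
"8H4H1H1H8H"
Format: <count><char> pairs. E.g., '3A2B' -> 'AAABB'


Expanding each <count><char> pair:
  8H -> 'HHHHHHHH'
  4H -> 'HHHH'
  1H -> 'H'
  1H -> 'H'
  8H -> 'HHHHHHHH'

Decoded = HHHHHHHHHHHHHHHHHHHHHH


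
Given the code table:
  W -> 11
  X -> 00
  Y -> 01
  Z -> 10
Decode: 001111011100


Decoding:
00 -> X
11 -> W
11 -> W
01 -> Y
11 -> W
00 -> X


Result: XWWYWX


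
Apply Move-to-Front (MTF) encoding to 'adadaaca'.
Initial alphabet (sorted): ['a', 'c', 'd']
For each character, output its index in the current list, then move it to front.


MTF encoding:
'a': index 0 in ['a', 'c', 'd'] -> ['a', 'c', 'd']
'd': index 2 in ['a', 'c', 'd'] -> ['d', 'a', 'c']
'a': index 1 in ['d', 'a', 'c'] -> ['a', 'd', 'c']
'd': index 1 in ['a', 'd', 'c'] -> ['d', 'a', 'c']
'a': index 1 in ['d', 'a', 'c'] -> ['a', 'd', 'c']
'a': index 0 in ['a', 'd', 'c'] -> ['a', 'd', 'c']
'c': index 2 in ['a', 'd', 'c'] -> ['c', 'a', 'd']
'a': index 1 in ['c', 'a', 'd'] -> ['a', 'c', 'd']


Output: [0, 2, 1, 1, 1, 0, 2, 1]


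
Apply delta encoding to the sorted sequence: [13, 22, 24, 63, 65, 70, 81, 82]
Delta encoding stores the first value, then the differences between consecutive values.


First value: 13
Deltas:
  22 - 13 = 9
  24 - 22 = 2
  63 - 24 = 39
  65 - 63 = 2
  70 - 65 = 5
  81 - 70 = 11
  82 - 81 = 1


Delta encoded: [13, 9, 2, 39, 2, 5, 11, 1]


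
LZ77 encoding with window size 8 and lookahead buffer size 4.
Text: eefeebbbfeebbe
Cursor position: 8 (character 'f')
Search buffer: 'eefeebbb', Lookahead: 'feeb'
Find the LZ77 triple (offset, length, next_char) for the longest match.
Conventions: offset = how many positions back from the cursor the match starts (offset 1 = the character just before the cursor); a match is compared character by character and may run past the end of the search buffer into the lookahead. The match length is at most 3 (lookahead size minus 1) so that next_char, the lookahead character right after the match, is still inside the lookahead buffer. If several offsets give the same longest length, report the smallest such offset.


Try each offset into the search buffer:
  offset=1 (pos 7, char 'b'): match length 0
  offset=2 (pos 6, char 'b'): match length 0
  offset=3 (pos 5, char 'b'): match length 0
  offset=4 (pos 4, char 'e'): match length 0
  offset=5 (pos 3, char 'e'): match length 0
  offset=6 (pos 2, char 'f'): match length 3
  offset=7 (pos 1, char 'e'): match length 0
  offset=8 (pos 0, char 'e'): match length 0
Longest match has length 3 at offset 6.
next_char = character at position 8 + 3 = 11 -> 'b'

Best match: offset=6, length=3 (matching 'fee' starting at position 2)
LZ77 triple: (6, 3, 'b')


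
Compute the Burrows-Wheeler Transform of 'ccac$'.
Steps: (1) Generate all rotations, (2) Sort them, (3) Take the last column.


Rotations (sorted):
  0: $ccac -> last char: c
  1: ac$cc -> last char: c
  2: c$cca -> last char: a
  3: cac$c -> last char: c
  4: ccac$ -> last char: $


BWT = ccac$


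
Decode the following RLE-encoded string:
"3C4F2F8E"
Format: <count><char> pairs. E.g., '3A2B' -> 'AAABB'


Expanding each <count><char> pair:
  3C -> 'CCC'
  4F -> 'FFFF'
  2F -> 'FF'
  8E -> 'EEEEEEEE'

Decoded = CCCFFFFFFEEEEEEEE


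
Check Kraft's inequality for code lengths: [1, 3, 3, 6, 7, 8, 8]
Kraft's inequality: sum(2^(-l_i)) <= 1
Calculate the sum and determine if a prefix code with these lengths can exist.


Sum = 2^(-1) + 2^(-3) + 2^(-3) + 2^(-6) + 2^(-7) + 2^(-8) + 2^(-8)
    = 0.5 + 0.125 + 0.125 + 0.015625 + 0.0078125 + 0.00390625 + 0.00390625
    = 200/256 = 0.78125
Since 0.78125 <= 1, Kraft's inequality IS satisfied.
A prefix code with these lengths CAN exist.

Kraft sum = 0.78125. Satisfied.


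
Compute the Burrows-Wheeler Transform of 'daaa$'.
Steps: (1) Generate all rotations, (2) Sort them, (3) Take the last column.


Rotations (sorted):
  0: $daaa -> last char: a
  1: a$daa -> last char: a
  2: aa$da -> last char: a
  3: aaa$d -> last char: d
  4: daaa$ -> last char: $


BWT = aaad$


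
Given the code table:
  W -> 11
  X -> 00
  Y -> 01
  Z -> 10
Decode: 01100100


Decoding:
01 -> Y
10 -> Z
01 -> Y
00 -> X


Result: YZYX
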